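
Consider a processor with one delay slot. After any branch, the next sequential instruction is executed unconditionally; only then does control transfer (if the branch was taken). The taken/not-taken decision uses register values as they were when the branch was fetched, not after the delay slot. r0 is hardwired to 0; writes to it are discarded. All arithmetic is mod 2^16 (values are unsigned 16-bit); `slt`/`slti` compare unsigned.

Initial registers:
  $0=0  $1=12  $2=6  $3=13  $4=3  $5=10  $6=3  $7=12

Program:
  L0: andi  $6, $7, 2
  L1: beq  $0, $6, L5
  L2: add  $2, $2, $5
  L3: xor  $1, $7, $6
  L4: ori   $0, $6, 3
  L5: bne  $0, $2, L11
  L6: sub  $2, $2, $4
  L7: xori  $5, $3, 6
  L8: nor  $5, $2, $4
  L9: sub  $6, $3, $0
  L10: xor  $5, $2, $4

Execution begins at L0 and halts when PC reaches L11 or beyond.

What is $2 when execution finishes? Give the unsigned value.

PC=0  andi  $6, $7, 2        | $0=0 $1=12 $2=6 $3=13 $4=3 $5=10 $6=0 $7=12
PC=1  beq  $0, $6, L5        | $0=0 $1=12 $2=6 $3=13 $4=3 $5=10 $6=0 $7=12  [TAKEN]
PC=2  add  $2, $2, $5        | $0=0 $1=12 $2=16 $3=13 $4=3 $5=10 $6=0 $7=12
PC=5  bne  $0, $2, L11       | $0=0 $1=12 $2=16 $3=13 $4=3 $5=10 $6=0 $7=12  [TAKEN]
PC=6  sub  $2, $2, $4        | $0=0 $1=12 $2=13 $3=13 $4=3 $5=10 $6=0 $7=12

13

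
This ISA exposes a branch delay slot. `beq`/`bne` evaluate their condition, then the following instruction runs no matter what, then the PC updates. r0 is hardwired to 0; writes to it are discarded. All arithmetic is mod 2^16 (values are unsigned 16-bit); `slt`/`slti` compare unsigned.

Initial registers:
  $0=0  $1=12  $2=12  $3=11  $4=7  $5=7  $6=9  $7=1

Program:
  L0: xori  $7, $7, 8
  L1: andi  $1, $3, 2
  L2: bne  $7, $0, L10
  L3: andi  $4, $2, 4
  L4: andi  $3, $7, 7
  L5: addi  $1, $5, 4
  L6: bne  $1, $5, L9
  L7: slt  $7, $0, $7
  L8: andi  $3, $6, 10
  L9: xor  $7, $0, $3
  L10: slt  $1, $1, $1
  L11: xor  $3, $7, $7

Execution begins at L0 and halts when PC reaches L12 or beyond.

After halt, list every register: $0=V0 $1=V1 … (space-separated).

#0 xori  $7, $7, 8 ; 0/12/12/11/7/7/9/9
#1 andi  $1, $3, 2 ; 0/2/12/11/7/7/9/9
#2 bne  $7, $0, L10 ; 0/2/12/11/7/7/9/9 ; →target
#3 andi  $4, $2, 4 ; 0/2/12/11/4/7/9/9
#10 slt  $1, $1, $1 ; 0/0/12/11/4/7/9/9
#11 xor  $3, $7, $7 ; 0/0/12/0/4/7/9/9

$0=0 $1=0 $2=12 $3=0 $4=4 $5=7 $6=9 $7=9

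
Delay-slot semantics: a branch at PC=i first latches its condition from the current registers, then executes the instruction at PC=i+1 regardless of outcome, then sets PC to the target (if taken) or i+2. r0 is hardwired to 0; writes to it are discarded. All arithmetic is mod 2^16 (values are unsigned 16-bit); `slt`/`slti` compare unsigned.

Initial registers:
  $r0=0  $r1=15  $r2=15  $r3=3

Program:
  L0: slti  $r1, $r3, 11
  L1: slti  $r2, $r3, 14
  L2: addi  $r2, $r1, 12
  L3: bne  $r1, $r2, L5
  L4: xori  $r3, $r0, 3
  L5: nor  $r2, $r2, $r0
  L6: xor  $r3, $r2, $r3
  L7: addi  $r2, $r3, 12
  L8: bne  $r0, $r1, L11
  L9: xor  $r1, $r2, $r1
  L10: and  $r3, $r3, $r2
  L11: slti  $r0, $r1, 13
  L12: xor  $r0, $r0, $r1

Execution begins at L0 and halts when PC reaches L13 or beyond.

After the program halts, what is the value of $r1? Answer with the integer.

[0] slti  $r1, $r3, 11  →  {$r0:0, $r1:1, $r2:15, $r3:3}
[1] slti  $r2, $r3, 14  →  {$r0:0, $r1:1, $r2:1, $r3:3}
[2] addi  $r2, $r1, 12  →  {$r0:0, $r1:1, $r2:13, $r3:3}
[3] bne  $r1, $r2, L5  →  {$r0:0, $r1:1, $r2:13, $r3:3}  ⟨branch taken⟩
[4] xori  $r3, $r0, 3  →  {$r0:0, $r1:1, $r2:13, $r3:3}
[5] nor  $r2, $r2, $r0  →  {$r0:0, $r1:1, $r2:65522, $r3:3}
[6] xor  $r3, $r2, $r3  →  {$r0:0, $r1:1, $r2:65522, $r3:65521}
[7] addi  $r2, $r3, 12  →  {$r0:0, $r1:1, $r2:65533, $r3:65521}
[8] bne  $r0, $r1, L11  →  {$r0:0, $r1:1, $r2:65533, $r3:65521}  ⟨branch taken⟩
[9] xor  $r1, $r2, $r1  →  {$r0:0, $r1:65532, $r2:65533, $r3:65521}
[11] slti  $r0, $r1, 13  →  {$r0:0, $r1:65532, $r2:65533, $r3:65521}
[12] xor  $r0, $r0, $r1  →  {$r0:0, $r1:65532, $r2:65533, $r3:65521}

65532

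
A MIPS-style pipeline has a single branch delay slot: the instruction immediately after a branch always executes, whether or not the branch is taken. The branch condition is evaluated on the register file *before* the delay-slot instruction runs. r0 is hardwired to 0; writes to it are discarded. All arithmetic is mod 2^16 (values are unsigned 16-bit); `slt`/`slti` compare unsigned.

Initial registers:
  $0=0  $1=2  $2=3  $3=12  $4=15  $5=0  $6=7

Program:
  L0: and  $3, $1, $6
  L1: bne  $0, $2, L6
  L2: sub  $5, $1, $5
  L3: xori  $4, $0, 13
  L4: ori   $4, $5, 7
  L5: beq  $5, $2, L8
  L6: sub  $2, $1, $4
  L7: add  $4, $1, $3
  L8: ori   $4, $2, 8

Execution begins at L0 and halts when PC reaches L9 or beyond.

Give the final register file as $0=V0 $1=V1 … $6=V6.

$0=0 $1=2 $2=65523 $3=2 $4=65531 $5=2 $6=7

PC=0  and  $3, $1, $6        | $0=0 $1=2 $2=3 $3=2 $4=15 $5=0 $6=7
PC=1  bne  $0, $2, L6        | $0=0 $1=2 $2=3 $3=2 $4=15 $5=0 $6=7  [TAKEN]
PC=2  sub  $5, $1, $5        | $0=0 $1=2 $2=3 $3=2 $4=15 $5=2 $6=7
PC=6  sub  $2, $1, $4        | $0=0 $1=2 $2=65523 $3=2 $4=15 $5=2 $6=7
PC=7  add  $4, $1, $3        | $0=0 $1=2 $2=65523 $3=2 $4=4 $5=2 $6=7
PC=8  ori   $4, $2, 8        | $0=0 $1=2 $2=65523 $3=2 $4=65531 $5=2 $6=7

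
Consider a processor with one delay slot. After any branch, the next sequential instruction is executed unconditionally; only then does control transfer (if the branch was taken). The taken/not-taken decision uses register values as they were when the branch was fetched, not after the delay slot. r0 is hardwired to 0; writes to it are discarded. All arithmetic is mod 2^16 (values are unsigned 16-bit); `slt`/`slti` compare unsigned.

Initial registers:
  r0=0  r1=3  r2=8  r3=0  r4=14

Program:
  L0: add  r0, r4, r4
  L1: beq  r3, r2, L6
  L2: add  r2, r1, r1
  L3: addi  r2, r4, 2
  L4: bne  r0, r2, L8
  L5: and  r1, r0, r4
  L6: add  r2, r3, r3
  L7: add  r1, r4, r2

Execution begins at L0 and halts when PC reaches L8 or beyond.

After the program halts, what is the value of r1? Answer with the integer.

  step pc=0: add  r0, r4, r4  regs=(0,3,8,0,14)
  step pc=1: beq  r3, r2, L6  cond=F  regs=(0,3,8,0,14)
  step pc=2: add  r2, r1, r1  regs=(0,3,6,0,14)
  step pc=3: addi  r2, r4, 2  regs=(0,3,16,0,14)
  step pc=4: bne  r0, r2, L8  cond=T  regs=(0,3,16,0,14)
  step pc=5: and  r1, r0, r4  regs=(0,0,16,0,14)

0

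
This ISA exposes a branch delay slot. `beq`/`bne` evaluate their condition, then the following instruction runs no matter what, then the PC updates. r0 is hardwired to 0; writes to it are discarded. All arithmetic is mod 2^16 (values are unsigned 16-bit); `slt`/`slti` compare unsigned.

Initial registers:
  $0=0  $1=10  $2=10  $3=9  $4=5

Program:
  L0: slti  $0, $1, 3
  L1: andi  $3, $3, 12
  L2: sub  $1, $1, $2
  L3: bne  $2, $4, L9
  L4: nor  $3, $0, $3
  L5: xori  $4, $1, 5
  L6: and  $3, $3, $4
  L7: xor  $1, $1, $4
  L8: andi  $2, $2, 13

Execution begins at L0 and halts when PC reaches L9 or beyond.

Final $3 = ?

65527

  step pc=0: slti  $0, $1, 3  regs=(0,10,10,9,5)
  step pc=1: andi  $3, $3, 12  regs=(0,10,10,8,5)
  step pc=2: sub  $1, $1, $2  regs=(0,0,10,8,5)
  step pc=3: bne  $2, $4, L9  cond=T  regs=(0,0,10,8,5)
  step pc=4: nor  $3, $0, $3  regs=(0,0,10,65527,5)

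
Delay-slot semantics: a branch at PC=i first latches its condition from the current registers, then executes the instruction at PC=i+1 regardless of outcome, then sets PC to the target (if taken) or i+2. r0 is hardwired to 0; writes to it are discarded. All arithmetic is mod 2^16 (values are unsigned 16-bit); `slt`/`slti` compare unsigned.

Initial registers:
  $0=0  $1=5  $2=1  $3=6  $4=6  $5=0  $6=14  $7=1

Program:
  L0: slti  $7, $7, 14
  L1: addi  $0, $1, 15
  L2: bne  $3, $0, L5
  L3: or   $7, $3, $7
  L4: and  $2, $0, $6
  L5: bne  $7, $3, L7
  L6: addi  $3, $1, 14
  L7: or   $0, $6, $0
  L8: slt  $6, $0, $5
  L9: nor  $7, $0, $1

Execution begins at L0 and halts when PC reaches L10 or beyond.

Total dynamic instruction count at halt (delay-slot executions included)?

9

  step pc=0: slti  $7, $7, 14  regs=(0,5,1,6,6,0,14,1)
  step pc=1: addi  $0, $1, 15  regs=(0,5,1,6,6,0,14,1)
  step pc=2: bne  $3, $0, L5  cond=T  regs=(0,5,1,6,6,0,14,1)
  step pc=3: or   $7, $3, $7  regs=(0,5,1,6,6,0,14,7)
  step pc=5: bne  $7, $3, L7  cond=T  regs=(0,5,1,6,6,0,14,7)
  step pc=6: addi  $3, $1, 14  regs=(0,5,1,19,6,0,14,7)
  step pc=7: or   $0, $6, $0  regs=(0,5,1,19,6,0,14,7)
  step pc=8: slt  $6, $0, $5  regs=(0,5,1,19,6,0,0,7)
  step pc=9: nor  $7, $0, $1  regs=(0,5,1,19,6,0,0,65530)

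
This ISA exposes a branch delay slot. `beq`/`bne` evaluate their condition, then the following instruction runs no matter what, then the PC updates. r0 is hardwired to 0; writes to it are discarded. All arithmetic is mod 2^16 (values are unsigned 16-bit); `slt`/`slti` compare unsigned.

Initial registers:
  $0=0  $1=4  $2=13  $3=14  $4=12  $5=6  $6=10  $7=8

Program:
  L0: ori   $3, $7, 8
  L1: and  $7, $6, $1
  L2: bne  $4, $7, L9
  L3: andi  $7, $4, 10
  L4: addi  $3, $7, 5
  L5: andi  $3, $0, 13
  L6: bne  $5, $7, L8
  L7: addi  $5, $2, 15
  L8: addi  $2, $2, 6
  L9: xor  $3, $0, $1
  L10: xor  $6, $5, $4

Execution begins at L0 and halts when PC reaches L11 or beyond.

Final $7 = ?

[0] ori   $3, $7, 8  →  {$0:0, $1:4, $2:13, $3:8, $4:12, $5:6, $6:10, $7:8}
[1] and  $7, $6, $1  →  {$0:0, $1:4, $2:13, $3:8, $4:12, $5:6, $6:10, $7:0}
[2] bne  $4, $7, L9  →  {$0:0, $1:4, $2:13, $3:8, $4:12, $5:6, $6:10, $7:0}  ⟨branch taken⟩
[3] andi  $7, $4, 10  →  {$0:0, $1:4, $2:13, $3:8, $4:12, $5:6, $6:10, $7:8}
[9] xor  $3, $0, $1  →  {$0:0, $1:4, $2:13, $3:4, $4:12, $5:6, $6:10, $7:8}
[10] xor  $6, $5, $4  →  {$0:0, $1:4, $2:13, $3:4, $4:12, $5:6, $6:10, $7:8}

8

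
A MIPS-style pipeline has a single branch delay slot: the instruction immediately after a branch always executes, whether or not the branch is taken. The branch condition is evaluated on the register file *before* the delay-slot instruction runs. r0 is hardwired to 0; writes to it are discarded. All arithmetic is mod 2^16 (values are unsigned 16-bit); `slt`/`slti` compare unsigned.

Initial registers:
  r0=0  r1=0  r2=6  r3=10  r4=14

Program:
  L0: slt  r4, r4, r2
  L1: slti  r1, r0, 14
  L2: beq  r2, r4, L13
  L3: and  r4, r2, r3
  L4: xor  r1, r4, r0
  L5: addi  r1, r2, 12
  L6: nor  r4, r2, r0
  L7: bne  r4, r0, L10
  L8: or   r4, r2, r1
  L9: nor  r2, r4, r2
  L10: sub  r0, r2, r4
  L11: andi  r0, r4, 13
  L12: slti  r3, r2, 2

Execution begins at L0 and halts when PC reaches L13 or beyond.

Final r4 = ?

  step pc=0: slt  r4, r4, r2  regs=(0,0,6,10,0)
  step pc=1: slti  r1, r0, 14  regs=(0,1,6,10,0)
  step pc=2: beq  r2, r4, L13  cond=F  regs=(0,1,6,10,0)
  step pc=3: and  r4, r2, r3  regs=(0,1,6,10,2)
  step pc=4: xor  r1, r4, r0  regs=(0,2,6,10,2)
  step pc=5: addi  r1, r2, 12  regs=(0,18,6,10,2)
  step pc=6: nor  r4, r2, r0  regs=(0,18,6,10,65529)
  step pc=7: bne  r4, r0, L10  cond=T  regs=(0,18,6,10,65529)
  step pc=8: or   r4, r2, r1  regs=(0,18,6,10,22)
  step pc=10: sub  r0, r2, r4  regs=(0,18,6,10,22)
  step pc=11: andi  r0, r4, 13  regs=(0,18,6,10,22)
  step pc=12: slti  r3, r2, 2  regs=(0,18,6,0,22)

22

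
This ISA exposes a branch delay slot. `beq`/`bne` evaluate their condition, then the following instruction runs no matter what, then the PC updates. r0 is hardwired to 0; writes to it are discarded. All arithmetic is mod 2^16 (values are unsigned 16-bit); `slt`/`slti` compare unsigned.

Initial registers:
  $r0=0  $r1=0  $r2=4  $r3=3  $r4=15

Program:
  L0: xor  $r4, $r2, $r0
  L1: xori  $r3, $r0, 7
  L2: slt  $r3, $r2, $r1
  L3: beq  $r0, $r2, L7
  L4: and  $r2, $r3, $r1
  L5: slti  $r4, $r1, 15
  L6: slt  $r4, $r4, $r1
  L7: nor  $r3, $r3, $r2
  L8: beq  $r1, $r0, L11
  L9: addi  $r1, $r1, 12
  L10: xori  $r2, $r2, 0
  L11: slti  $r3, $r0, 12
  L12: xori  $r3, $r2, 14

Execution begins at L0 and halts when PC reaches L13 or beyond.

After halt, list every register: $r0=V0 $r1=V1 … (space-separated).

[0] xor  $r4, $r2, $r0  →  {$r0:0, $r1:0, $r2:4, $r3:3, $r4:4}
[1] xori  $r3, $r0, 7  →  {$r0:0, $r1:0, $r2:4, $r3:7, $r4:4}
[2] slt  $r3, $r2, $r1  →  {$r0:0, $r1:0, $r2:4, $r3:0, $r4:4}
[3] beq  $r0, $r2, L7  →  {$r0:0, $r1:0, $r2:4, $r3:0, $r4:4}  ⟨branch fallthrough⟩
[4] and  $r2, $r3, $r1  →  {$r0:0, $r1:0, $r2:0, $r3:0, $r4:4}
[5] slti  $r4, $r1, 15  →  {$r0:0, $r1:0, $r2:0, $r3:0, $r4:1}
[6] slt  $r4, $r4, $r1  →  {$r0:0, $r1:0, $r2:0, $r3:0, $r4:0}
[7] nor  $r3, $r3, $r2  →  {$r0:0, $r1:0, $r2:0, $r3:65535, $r4:0}
[8] beq  $r1, $r0, L11  →  {$r0:0, $r1:0, $r2:0, $r3:65535, $r4:0}  ⟨branch taken⟩
[9] addi  $r1, $r1, 12  →  {$r0:0, $r1:12, $r2:0, $r3:65535, $r4:0}
[11] slti  $r3, $r0, 12  →  {$r0:0, $r1:12, $r2:0, $r3:1, $r4:0}
[12] xori  $r3, $r2, 14  →  {$r0:0, $r1:12, $r2:0, $r3:14, $r4:0}

$r0=0 $r1=12 $r2=0 $r3=14 $r4=0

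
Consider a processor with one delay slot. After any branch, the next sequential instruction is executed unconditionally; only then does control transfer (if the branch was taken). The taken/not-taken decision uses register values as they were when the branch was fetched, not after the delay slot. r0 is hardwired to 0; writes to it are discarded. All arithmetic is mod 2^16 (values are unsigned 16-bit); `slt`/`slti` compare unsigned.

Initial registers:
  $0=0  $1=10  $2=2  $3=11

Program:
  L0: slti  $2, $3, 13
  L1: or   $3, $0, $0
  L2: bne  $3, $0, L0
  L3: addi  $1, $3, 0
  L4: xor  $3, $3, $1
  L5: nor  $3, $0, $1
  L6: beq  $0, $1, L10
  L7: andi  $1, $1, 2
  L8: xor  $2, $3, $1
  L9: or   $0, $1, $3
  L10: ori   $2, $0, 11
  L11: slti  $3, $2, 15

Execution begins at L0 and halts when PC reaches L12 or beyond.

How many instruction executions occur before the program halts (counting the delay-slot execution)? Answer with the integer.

10

PC=0  slti  $2, $3, 13       | $0=0 $1=10 $2=1 $3=11
PC=1  or   $3, $0, $0        | $0=0 $1=10 $2=1 $3=0
PC=2  bne  $3, $0, L0        | $0=0 $1=10 $2=1 $3=0  [not taken]
PC=3  addi  $1, $3, 0        | $0=0 $1=0 $2=1 $3=0
PC=4  xor  $3, $3, $1        | $0=0 $1=0 $2=1 $3=0
PC=5  nor  $3, $0, $1        | $0=0 $1=0 $2=1 $3=65535
PC=6  beq  $0, $1, L10       | $0=0 $1=0 $2=1 $3=65535  [TAKEN]
PC=7  andi  $1, $1, 2        | $0=0 $1=0 $2=1 $3=65535
PC=10 ori   $2, $0, 11       | $0=0 $1=0 $2=11 $3=65535
PC=11 slti  $3, $2, 15       | $0=0 $1=0 $2=11 $3=1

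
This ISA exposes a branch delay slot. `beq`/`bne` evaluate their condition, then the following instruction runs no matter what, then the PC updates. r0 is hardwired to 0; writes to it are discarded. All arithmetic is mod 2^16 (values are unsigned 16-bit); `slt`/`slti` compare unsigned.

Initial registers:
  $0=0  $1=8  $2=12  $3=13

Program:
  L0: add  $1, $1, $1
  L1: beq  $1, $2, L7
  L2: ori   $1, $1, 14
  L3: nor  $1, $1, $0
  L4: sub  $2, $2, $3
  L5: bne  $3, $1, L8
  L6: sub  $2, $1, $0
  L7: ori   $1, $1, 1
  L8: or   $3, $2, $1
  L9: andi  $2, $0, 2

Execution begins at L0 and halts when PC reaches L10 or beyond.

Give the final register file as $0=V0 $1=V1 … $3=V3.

$0=0 $1=65505 $2=0 $3=65505

[0] add  $1, $1, $1  →  {$0:0, $1:16, $2:12, $3:13}
[1] beq  $1, $2, L7  →  {$0:0, $1:16, $2:12, $3:13}  ⟨branch fallthrough⟩
[2] ori   $1, $1, 14  →  {$0:0, $1:30, $2:12, $3:13}
[3] nor  $1, $1, $0  →  {$0:0, $1:65505, $2:12, $3:13}
[4] sub  $2, $2, $3  →  {$0:0, $1:65505, $2:65535, $3:13}
[5] bne  $3, $1, L8  →  {$0:0, $1:65505, $2:65535, $3:13}  ⟨branch taken⟩
[6] sub  $2, $1, $0  →  {$0:0, $1:65505, $2:65505, $3:13}
[8] or   $3, $2, $1  →  {$0:0, $1:65505, $2:65505, $3:65505}
[9] andi  $2, $0, 2  →  {$0:0, $1:65505, $2:0, $3:65505}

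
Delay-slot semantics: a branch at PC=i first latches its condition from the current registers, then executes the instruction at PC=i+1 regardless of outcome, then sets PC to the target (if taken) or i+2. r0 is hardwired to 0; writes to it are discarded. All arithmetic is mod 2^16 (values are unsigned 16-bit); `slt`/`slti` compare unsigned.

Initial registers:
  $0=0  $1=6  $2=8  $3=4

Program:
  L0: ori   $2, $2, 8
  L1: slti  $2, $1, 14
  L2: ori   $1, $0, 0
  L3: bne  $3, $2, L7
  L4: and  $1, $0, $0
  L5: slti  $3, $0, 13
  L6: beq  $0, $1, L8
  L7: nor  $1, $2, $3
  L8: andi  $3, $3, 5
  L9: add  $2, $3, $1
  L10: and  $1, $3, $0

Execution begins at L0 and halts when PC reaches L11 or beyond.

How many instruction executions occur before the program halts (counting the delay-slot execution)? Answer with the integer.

9

PC=0  ori   $2, $2, 8        | $0=0 $1=6 $2=8 $3=4
PC=1  slti  $2, $1, 14       | $0=0 $1=6 $2=1 $3=4
PC=2  ori   $1, $0, 0        | $0=0 $1=0 $2=1 $3=4
PC=3  bne  $3, $2, L7        | $0=0 $1=0 $2=1 $3=4  [TAKEN]
PC=4  and  $1, $0, $0        | $0=0 $1=0 $2=1 $3=4
PC=7  nor  $1, $2, $3        | $0=0 $1=65530 $2=1 $3=4
PC=8  andi  $3, $3, 5        | $0=0 $1=65530 $2=1 $3=4
PC=9  add  $2, $3, $1        | $0=0 $1=65530 $2=65534 $3=4
PC=10 and  $1, $3, $0        | $0=0 $1=0 $2=65534 $3=4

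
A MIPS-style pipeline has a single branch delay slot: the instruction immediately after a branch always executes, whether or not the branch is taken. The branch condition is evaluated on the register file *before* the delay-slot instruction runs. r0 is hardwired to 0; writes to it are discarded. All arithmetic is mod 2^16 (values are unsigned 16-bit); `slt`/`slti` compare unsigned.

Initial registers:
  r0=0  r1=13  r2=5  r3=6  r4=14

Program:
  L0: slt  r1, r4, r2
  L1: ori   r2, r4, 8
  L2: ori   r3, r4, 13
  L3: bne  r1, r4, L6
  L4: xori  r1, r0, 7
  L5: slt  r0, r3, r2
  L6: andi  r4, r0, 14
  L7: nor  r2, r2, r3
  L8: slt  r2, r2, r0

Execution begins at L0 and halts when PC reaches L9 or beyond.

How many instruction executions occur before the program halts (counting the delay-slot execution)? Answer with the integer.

8

#0 slt  r1, r4, r2 ; 0/0/5/6/14
#1 ori   r2, r4, 8 ; 0/0/14/6/14
#2 ori   r3, r4, 13 ; 0/0/14/15/14
#3 bne  r1, r4, L6 ; 0/0/14/15/14 ; →target
#4 xori  r1, r0, 7 ; 0/7/14/15/14
#6 andi  r4, r0, 14 ; 0/7/14/15/0
#7 nor  r2, r2, r3 ; 0/7/65520/15/0
#8 slt  r2, r2, r0 ; 0/7/0/15/0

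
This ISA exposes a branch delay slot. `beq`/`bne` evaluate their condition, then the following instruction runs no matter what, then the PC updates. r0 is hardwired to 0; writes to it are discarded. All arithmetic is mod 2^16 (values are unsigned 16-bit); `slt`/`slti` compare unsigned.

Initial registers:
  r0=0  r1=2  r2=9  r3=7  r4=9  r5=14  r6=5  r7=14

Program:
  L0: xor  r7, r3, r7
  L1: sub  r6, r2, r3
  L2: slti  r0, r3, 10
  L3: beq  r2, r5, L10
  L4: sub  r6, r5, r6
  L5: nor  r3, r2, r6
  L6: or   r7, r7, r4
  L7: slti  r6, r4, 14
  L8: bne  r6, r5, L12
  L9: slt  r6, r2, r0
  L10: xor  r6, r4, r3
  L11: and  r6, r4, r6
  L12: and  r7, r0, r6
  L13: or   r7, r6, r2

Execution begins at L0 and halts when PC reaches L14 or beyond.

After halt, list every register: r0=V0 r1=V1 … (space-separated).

r0=0 r1=2 r2=9 r3=65522 r4=9 r5=14 r6=0 r7=9

  step pc=0: xor  r7, r3, r7  regs=(0,2,9,7,9,14,5,9)
  step pc=1: sub  r6, r2, r3  regs=(0,2,9,7,9,14,2,9)
  step pc=2: slti  r0, r3, 10  regs=(0,2,9,7,9,14,2,9)
  step pc=3: beq  r2, r5, L10  cond=F  regs=(0,2,9,7,9,14,2,9)
  step pc=4: sub  r6, r5, r6  regs=(0,2,9,7,9,14,12,9)
  step pc=5: nor  r3, r2, r6  regs=(0,2,9,65522,9,14,12,9)
  step pc=6: or   r7, r7, r4  regs=(0,2,9,65522,9,14,12,9)
  step pc=7: slti  r6, r4, 14  regs=(0,2,9,65522,9,14,1,9)
  step pc=8: bne  r6, r5, L12  cond=T  regs=(0,2,9,65522,9,14,1,9)
  step pc=9: slt  r6, r2, r0  regs=(0,2,9,65522,9,14,0,9)
  step pc=12: and  r7, r0, r6  regs=(0,2,9,65522,9,14,0,0)
  step pc=13: or   r7, r6, r2  regs=(0,2,9,65522,9,14,0,9)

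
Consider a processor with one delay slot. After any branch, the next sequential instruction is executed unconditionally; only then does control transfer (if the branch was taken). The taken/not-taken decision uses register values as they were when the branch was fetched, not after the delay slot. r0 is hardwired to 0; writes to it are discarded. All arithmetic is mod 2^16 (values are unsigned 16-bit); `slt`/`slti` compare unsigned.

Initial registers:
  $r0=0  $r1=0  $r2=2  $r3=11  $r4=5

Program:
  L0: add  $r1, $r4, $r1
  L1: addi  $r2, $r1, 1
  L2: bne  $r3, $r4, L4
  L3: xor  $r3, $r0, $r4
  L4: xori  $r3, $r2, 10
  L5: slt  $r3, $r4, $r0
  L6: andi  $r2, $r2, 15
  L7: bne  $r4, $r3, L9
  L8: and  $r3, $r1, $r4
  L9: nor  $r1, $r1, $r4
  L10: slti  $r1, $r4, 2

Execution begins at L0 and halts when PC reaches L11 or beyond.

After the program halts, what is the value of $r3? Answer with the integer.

  step pc=0: add  $r1, $r4, $r1  regs=(0,5,2,11,5)
  step pc=1: addi  $r2, $r1, 1  regs=(0,5,6,11,5)
  step pc=2: bne  $r3, $r4, L4  cond=T  regs=(0,5,6,11,5)
  step pc=3: xor  $r3, $r0, $r4  regs=(0,5,6,5,5)
  step pc=4: xori  $r3, $r2, 10  regs=(0,5,6,12,5)
  step pc=5: slt  $r3, $r4, $r0  regs=(0,5,6,0,5)
  step pc=6: andi  $r2, $r2, 15  regs=(0,5,6,0,5)
  step pc=7: bne  $r4, $r3, L9  cond=T  regs=(0,5,6,0,5)
  step pc=8: and  $r3, $r1, $r4  regs=(0,5,6,5,5)
  step pc=9: nor  $r1, $r1, $r4  regs=(0,65530,6,5,5)
  step pc=10: slti  $r1, $r4, 2  regs=(0,0,6,5,5)

5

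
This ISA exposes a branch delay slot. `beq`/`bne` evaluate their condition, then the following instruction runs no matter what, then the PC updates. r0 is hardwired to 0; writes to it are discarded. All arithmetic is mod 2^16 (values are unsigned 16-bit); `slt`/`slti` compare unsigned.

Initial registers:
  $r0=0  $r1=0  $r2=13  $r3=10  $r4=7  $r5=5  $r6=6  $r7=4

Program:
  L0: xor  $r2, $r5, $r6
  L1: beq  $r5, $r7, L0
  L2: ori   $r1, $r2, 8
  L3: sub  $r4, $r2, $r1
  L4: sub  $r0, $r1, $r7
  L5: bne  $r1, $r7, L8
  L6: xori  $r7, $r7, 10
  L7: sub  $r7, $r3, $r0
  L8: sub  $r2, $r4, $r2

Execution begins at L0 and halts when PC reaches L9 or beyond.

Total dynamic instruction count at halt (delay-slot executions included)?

[0] xor  $r2, $r5, $r6  →  {$r0:0, $r1:0, $r2:3, $r3:10, $r4:7, $r5:5, $r6:6, $r7:4}
[1] beq  $r5, $r7, L0  →  {$r0:0, $r1:0, $r2:3, $r3:10, $r4:7, $r5:5, $r6:6, $r7:4}  ⟨branch fallthrough⟩
[2] ori   $r1, $r2, 8  →  {$r0:0, $r1:11, $r2:3, $r3:10, $r4:7, $r5:5, $r6:6, $r7:4}
[3] sub  $r4, $r2, $r1  →  {$r0:0, $r1:11, $r2:3, $r3:10, $r4:65528, $r5:5, $r6:6, $r7:4}
[4] sub  $r0, $r1, $r7  →  {$r0:0, $r1:11, $r2:3, $r3:10, $r4:65528, $r5:5, $r6:6, $r7:4}
[5] bne  $r1, $r7, L8  →  {$r0:0, $r1:11, $r2:3, $r3:10, $r4:65528, $r5:5, $r6:6, $r7:4}  ⟨branch taken⟩
[6] xori  $r7, $r7, 10  →  {$r0:0, $r1:11, $r2:3, $r3:10, $r4:65528, $r5:5, $r6:6, $r7:14}
[8] sub  $r2, $r4, $r2  →  {$r0:0, $r1:11, $r2:65525, $r3:10, $r4:65528, $r5:5, $r6:6, $r7:14}

8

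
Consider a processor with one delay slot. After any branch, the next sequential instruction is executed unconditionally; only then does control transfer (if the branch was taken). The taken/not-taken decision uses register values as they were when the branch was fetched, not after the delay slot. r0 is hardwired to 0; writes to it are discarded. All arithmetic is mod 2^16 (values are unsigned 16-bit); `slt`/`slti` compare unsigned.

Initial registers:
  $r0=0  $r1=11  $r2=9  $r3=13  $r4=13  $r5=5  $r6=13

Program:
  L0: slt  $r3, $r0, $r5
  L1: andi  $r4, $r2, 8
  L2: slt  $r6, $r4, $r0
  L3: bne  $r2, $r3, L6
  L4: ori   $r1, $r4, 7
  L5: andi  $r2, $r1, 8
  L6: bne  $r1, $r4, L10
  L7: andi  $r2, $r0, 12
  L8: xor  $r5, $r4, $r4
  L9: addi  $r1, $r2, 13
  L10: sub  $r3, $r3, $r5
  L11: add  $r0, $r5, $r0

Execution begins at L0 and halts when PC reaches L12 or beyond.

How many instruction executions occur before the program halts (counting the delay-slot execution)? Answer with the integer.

9

[0] slt  $r3, $r0, $r5  →  {$r0:0, $r1:11, $r2:9, $r3:1, $r4:13, $r5:5, $r6:13}
[1] andi  $r4, $r2, 8  →  {$r0:0, $r1:11, $r2:9, $r3:1, $r4:8, $r5:5, $r6:13}
[2] slt  $r6, $r4, $r0  →  {$r0:0, $r1:11, $r2:9, $r3:1, $r4:8, $r5:5, $r6:0}
[3] bne  $r2, $r3, L6  →  {$r0:0, $r1:11, $r2:9, $r3:1, $r4:8, $r5:5, $r6:0}  ⟨branch taken⟩
[4] ori   $r1, $r4, 7  →  {$r0:0, $r1:15, $r2:9, $r3:1, $r4:8, $r5:5, $r6:0}
[6] bne  $r1, $r4, L10  →  {$r0:0, $r1:15, $r2:9, $r3:1, $r4:8, $r5:5, $r6:0}  ⟨branch taken⟩
[7] andi  $r2, $r0, 12  →  {$r0:0, $r1:15, $r2:0, $r3:1, $r4:8, $r5:5, $r6:0}
[10] sub  $r3, $r3, $r5  →  {$r0:0, $r1:15, $r2:0, $r3:65532, $r4:8, $r5:5, $r6:0}
[11] add  $r0, $r5, $r0  →  {$r0:0, $r1:15, $r2:0, $r3:65532, $r4:8, $r5:5, $r6:0}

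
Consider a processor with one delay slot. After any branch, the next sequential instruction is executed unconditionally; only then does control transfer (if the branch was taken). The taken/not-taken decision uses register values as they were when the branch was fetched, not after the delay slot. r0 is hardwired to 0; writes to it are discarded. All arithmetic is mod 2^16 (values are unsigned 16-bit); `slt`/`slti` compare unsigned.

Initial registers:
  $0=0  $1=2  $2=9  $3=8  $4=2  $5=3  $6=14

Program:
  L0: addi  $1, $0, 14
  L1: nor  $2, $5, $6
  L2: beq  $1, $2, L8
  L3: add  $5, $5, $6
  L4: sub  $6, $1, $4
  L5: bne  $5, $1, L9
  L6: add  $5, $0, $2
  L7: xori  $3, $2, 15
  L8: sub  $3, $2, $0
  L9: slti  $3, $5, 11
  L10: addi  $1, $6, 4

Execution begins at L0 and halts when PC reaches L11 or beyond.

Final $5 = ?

65520

  step pc=0: addi  $1, $0, 14  regs=(0,14,9,8,2,3,14)
  step pc=1: nor  $2, $5, $6  regs=(0,14,65520,8,2,3,14)
  step pc=2: beq  $1, $2, L8  cond=F  regs=(0,14,65520,8,2,3,14)
  step pc=3: add  $5, $5, $6  regs=(0,14,65520,8,2,17,14)
  step pc=4: sub  $6, $1, $4  regs=(0,14,65520,8,2,17,12)
  step pc=5: bne  $5, $1, L9  cond=T  regs=(0,14,65520,8,2,17,12)
  step pc=6: add  $5, $0, $2  regs=(0,14,65520,8,2,65520,12)
  step pc=9: slti  $3, $5, 11  regs=(0,14,65520,0,2,65520,12)
  step pc=10: addi  $1, $6, 4  regs=(0,16,65520,0,2,65520,12)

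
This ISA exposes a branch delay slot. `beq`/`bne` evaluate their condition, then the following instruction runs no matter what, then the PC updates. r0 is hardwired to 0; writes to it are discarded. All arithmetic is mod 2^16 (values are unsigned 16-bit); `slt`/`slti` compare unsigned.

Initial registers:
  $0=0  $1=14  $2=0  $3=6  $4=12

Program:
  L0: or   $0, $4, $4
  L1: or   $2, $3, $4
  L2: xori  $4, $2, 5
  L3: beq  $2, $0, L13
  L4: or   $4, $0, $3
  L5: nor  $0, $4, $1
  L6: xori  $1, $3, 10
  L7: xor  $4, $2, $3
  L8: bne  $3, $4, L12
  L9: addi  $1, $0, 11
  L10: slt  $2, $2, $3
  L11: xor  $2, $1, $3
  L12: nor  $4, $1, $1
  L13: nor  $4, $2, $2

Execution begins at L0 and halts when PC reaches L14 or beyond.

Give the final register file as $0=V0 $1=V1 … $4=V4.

$0=0 $1=11 $2=14 $3=6 $4=65521

#0 or   $0, $4, $4 ; 0/14/0/6/12
#1 or   $2, $3, $4 ; 0/14/14/6/12
#2 xori  $4, $2, 5 ; 0/14/14/6/11
#3 beq  $2, $0, L13 ; 0/14/14/6/11 ; →fallthru
#4 or   $4, $0, $3 ; 0/14/14/6/6
#5 nor  $0, $4, $1 ; 0/14/14/6/6
#6 xori  $1, $3, 10 ; 0/12/14/6/6
#7 xor  $4, $2, $3 ; 0/12/14/6/8
#8 bne  $3, $4, L12 ; 0/12/14/6/8 ; →target
#9 addi  $1, $0, 11 ; 0/11/14/6/8
#12 nor  $4, $1, $1 ; 0/11/14/6/65524
#13 nor  $4, $2, $2 ; 0/11/14/6/65521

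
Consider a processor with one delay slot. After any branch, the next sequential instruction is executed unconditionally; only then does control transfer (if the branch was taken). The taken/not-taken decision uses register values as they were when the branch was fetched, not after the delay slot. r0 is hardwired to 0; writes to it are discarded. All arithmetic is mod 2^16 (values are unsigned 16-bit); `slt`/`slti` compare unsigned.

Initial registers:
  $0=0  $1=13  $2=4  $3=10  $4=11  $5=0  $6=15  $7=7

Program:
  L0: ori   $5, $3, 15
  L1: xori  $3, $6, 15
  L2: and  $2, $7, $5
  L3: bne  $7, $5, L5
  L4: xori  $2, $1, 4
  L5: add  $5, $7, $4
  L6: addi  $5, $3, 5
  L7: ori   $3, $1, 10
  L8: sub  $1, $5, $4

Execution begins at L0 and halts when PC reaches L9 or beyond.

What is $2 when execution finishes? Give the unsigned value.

  step pc=0: ori   $5, $3, 15  regs=(0,13,4,10,11,15,15,7)
  step pc=1: xori  $3, $6, 15  regs=(0,13,4,0,11,15,15,7)
  step pc=2: and  $2, $7, $5  regs=(0,13,7,0,11,15,15,7)
  step pc=3: bne  $7, $5, L5  cond=T  regs=(0,13,7,0,11,15,15,7)
  step pc=4: xori  $2, $1, 4  regs=(0,13,9,0,11,15,15,7)
  step pc=5: add  $5, $7, $4  regs=(0,13,9,0,11,18,15,7)
  step pc=6: addi  $5, $3, 5  regs=(0,13,9,0,11,5,15,7)
  step pc=7: ori   $3, $1, 10  regs=(0,13,9,15,11,5,15,7)
  step pc=8: sub  $1, $5, $4  regs=(0,65530,9,15,11,5,15,7)

9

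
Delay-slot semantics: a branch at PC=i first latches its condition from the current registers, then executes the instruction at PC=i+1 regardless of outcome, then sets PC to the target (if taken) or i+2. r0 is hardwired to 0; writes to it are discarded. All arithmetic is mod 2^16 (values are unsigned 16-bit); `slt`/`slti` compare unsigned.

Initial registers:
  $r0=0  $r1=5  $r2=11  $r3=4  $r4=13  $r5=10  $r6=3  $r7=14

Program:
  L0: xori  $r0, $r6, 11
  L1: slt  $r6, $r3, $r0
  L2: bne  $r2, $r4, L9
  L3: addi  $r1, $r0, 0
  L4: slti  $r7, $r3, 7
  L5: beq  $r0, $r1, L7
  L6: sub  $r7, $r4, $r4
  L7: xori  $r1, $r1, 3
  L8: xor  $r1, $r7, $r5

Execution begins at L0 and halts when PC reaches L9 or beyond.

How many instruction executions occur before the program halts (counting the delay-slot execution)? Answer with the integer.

#0 xori  $r0, $r6, 11 ; 0/5/11/4/13/10/3/14
#1 slt  $r6, $r3, $r0 ; 0/5/11/4/13/10/0/14
#2 bne  $r2, $r4, L9 ; 0/5/11/4/13/10/0/14 ; →target
#3 addi  $r1, $r0, 0 ; 0/0/11/4/13/10/0/14

4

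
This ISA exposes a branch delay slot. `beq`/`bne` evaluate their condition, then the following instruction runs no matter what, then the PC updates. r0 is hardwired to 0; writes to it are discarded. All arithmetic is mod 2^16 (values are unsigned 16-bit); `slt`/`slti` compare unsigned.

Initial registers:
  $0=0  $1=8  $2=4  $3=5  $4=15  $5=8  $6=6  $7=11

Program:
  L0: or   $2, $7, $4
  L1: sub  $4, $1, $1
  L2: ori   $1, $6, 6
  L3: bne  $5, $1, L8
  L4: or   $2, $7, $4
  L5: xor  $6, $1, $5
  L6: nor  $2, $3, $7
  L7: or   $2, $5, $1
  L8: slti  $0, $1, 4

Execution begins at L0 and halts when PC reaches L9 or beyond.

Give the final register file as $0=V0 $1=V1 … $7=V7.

$0=0 $1=6 $2=11 $3=5 $4=0 $5=8 $6=6 $7=11

[0] or   $2, $7, $4  →  {$0:0, $1:8, $2:15, $3:5, $4:15, $5:8, $6:6, $7:11}
[1] sub  $4, $1, $1  →  {$0:0, $1:8, $2:15, $3:5, $4:0, $5:8, $6:6, $7:11}
[2] ori   $1, $6, 6  →  {$0:0, $1:6, $2:15, $3:5, $4:0, $5:8, $6:6, $7:11}
[3] bne  $5, $1, L8  →  {$0:0, $1:6, $2:15, $3:5, $4:0, $5:8, $6:6, $7:11}  ⟨branch taken⟩
[4] or   $2, $7, $4  →  {$0:0, $1:6, $2:11, $3:5, $4:0, $5:8, $6:6, $7:11}
[8] slti  $0, $1, 4  →  {$0:0, $1:6, $2:11, $3:5, $4:0, $5:8, $6:6, $7:11}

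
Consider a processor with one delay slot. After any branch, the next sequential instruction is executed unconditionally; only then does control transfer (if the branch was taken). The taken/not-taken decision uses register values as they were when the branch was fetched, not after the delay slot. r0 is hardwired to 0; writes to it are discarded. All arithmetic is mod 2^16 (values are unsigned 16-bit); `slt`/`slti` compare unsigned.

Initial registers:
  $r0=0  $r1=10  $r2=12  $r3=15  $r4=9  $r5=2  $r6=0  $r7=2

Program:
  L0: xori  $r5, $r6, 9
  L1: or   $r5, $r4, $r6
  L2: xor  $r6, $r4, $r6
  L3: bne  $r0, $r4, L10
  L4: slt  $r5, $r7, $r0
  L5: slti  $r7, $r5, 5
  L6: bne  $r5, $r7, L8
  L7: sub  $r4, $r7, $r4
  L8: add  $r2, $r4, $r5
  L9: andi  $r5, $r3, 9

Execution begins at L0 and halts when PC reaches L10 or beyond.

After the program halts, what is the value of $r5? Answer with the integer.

0

[0] xori  $r5, $r6, 9  →  {$r0:0, $r1:10, $r2:12, $r3:15, $r4:9, $r5:9, $r6:0, $r7:2}
[1] or   $r5, $r4, $r6  →  {$r0:0, $r1:10, $r2:12, $r3:15, $r4:9, $r5:9, $r6:0, $r7:2}
[2] xor  $r6, $r4, $r6  →  {$r0:0, $r1:10, $r2:12, $r3:15, $r4:9, $r5:9, $r6:9, $r7:2}
[3] bne  $r0, $r4, L10  →  {$r0:0, $r1:10, $r2:12, $r3:15, $r4:9, $r5:9, $r6:9, $r7:2}  ⟨branch taken⟩
[4] slt  $r5, $r7, $r0  →  {$r0:0, $r1:10, $r2:12, $r3:15, $r4:9, $r5:0, $r6:9, $r7:2}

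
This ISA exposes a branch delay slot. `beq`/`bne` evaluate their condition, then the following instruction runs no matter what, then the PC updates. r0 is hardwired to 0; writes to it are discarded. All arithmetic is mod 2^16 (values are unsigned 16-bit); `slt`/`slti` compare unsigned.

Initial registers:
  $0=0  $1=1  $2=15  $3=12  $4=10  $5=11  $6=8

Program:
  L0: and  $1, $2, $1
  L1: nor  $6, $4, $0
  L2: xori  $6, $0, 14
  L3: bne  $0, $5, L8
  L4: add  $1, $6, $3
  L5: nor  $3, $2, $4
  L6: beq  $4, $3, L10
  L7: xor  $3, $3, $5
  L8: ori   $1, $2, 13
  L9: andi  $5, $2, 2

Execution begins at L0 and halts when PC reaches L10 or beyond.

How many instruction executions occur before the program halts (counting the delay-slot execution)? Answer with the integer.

7

[0] and  $1, $2, $1  →  {$0:0, $1:1, $2:15, $3:12, $4:10, $5:11, $6:8}
[1] nor  $6, $4, $0  →  {$0:0, $1:1, $2:15, $3:12, $4:10, $5:11, $6:65525}
[2] xori  $6, $0, 14  →  {$0:0, $1:1, $2:15, $3:12, $4:10, $5:11, $6:14}
[3] bne  $0, $5, L8  →  {$0:0, $1:1, $2:15, $3:12, $4:10, $5:11, $6:14}  ⟨branch taken⟩
[4] add  $1, $6, $3  →  {$0:0, $1:26, $2:15, $3:12, $4:10, $5:11, $6:14}
[8] ori   $1, $2, 13  →  {$0:0, $1:15, $2:15, $3:12, $4:10, $5:11, $6:14}
[9] andi  $5, $2, 2  →  {$0:0, $1:15, $2:15, $3:12, $4:10, $5:2, $6:14}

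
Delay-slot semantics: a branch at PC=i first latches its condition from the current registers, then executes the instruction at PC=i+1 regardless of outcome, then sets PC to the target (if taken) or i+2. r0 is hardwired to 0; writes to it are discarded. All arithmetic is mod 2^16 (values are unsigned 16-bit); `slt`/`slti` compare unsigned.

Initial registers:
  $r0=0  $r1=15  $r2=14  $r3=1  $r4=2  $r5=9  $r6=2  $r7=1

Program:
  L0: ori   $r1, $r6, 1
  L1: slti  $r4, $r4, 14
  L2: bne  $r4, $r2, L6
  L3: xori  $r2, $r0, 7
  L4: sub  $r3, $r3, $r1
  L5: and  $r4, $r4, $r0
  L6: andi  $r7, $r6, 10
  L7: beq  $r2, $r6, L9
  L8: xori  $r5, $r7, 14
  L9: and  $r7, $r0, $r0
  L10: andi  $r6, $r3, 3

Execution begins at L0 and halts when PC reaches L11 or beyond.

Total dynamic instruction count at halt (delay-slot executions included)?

#0 ori   $r1, $r6, 1 ; 0/3/14/1/2/9/2/1
#1 slti  $r4, $r4, 14 ; 0/3/14/1/1/9/2/1
#2 bne  $r4, $r2, L6 ; 0/3/14/1/1/9/2/1 ; →target
#3 xori  $r2, $r0, 7 ; 0/3/7/1/1/9/2/1
#6 andi  $r7, $r6, 10 ; 0/3/7/1/1/9/2/2
#7 beq  $r2, $r6, L9 ; 0/3/7/1/1/9/2/2 ; →fallthru
#8 xori  $r5, $r7, 14 ; 0/3/7/1/1/12/2/2
#9 and  $r7, $r0, $r0 ; 0/3/7/1/1/12/2/0
#10 andi  $r6, $r3, 3 ; 0/3/7/1/1/12/1/0

9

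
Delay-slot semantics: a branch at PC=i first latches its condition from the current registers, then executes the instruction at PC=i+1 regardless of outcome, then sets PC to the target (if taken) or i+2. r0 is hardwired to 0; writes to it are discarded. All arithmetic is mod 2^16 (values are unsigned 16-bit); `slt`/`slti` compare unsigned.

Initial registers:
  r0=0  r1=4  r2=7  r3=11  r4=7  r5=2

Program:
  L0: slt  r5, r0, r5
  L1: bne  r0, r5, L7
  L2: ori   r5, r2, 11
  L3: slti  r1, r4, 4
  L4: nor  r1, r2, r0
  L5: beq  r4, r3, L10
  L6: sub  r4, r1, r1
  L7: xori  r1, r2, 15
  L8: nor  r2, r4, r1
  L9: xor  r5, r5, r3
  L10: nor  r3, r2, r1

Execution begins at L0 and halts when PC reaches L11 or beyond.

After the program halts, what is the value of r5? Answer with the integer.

4

#0 slt  r5, r0, r5 ; 0/4/7/11/7/1
#1 bne  r0, r5, L7 ; 0/4/7/11/7/1 ; →target
#2 ori   r5, r2, 11 ; 0/4/7/11/7/15
#7 xori  r1, r2, 15 ; 0/8/7/11/7/15
#8 nor  r2, r4, r1 ; 0/8/65520/11/7/15
#9 xor  r5, r5, r3 ; 0/8/65520/11/7/4
#10 nor  r3, r2, r1 ; 0/8/65520/7/7/4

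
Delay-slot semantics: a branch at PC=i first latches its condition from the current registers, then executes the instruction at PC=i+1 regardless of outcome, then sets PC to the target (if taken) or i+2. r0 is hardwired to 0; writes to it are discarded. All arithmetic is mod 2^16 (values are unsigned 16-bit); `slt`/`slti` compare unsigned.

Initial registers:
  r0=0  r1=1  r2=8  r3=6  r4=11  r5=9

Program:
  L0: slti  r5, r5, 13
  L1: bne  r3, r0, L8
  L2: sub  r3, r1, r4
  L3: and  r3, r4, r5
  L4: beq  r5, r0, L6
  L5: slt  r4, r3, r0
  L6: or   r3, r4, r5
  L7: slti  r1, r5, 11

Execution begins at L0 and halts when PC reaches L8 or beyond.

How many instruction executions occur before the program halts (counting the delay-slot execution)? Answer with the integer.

[0] slti  r5, r5, 13  →  {r0:0, r1:1, r2:8, r3:6, r4:11, r5:1}
[1] bne  r3, r0, L8  →  {r0:0, r1:1, r2:8, r3:6, r4:11, r5:1}  ⟨branch taken⟩
[2] sub  r3, r1, r4  →  {r0:0, r1:1, r2:8, r3:65526, r4:11, r5:1}

3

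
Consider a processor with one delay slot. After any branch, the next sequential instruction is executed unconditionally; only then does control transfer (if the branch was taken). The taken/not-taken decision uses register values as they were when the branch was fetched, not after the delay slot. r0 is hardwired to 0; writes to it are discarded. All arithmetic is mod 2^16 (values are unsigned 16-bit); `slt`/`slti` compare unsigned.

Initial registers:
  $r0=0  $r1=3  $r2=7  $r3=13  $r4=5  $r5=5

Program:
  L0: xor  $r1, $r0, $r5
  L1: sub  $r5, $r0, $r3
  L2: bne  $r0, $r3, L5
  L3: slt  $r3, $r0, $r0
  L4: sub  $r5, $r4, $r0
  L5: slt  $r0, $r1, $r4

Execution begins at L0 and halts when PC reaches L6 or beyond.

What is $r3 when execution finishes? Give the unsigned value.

#0 xor  $r1, $r0, $r5 ; 0/5/7/13/5/5
#1 sub  $r5, $r0, $r3 ; 0/5/7/13/5/65523
#2 bne  $r0, $r3, L5 ; 0/5/7/13/5/65523 ; →target
#3 slt  $r3, $r0, $r0 ; 0/5/7/0/5/65523
#5 slt  $r0, $r1, $r4 ; 0/5/7/0/5/65523

0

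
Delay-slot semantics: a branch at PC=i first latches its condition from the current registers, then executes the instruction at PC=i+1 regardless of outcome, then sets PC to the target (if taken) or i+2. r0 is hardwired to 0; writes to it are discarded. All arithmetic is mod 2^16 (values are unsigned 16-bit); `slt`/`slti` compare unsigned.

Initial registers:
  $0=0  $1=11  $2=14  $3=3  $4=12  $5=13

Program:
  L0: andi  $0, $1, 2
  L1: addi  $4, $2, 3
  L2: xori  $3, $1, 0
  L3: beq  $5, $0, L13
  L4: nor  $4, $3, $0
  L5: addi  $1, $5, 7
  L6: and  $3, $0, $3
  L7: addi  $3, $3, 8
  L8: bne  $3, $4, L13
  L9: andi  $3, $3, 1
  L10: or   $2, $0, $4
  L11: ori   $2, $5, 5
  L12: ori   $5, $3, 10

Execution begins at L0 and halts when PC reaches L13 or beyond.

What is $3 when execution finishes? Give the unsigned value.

  step pc=0: andi  $0, $1, 2  regs=(0,11,14,3,12,13)
  step pc=1: addi  $4, $2, 3  regs=(0,11,14,3,17,13)
  step pc=2: xori  $3, $1, 0  regs=(0,11,14,11,17,13)
  step pc=3: beq  $5, $0, L13  cond=F  regs=(0,11,14,11,17,13)
  step pc=4: nor  $4, $3, $0  regs=(0,11,14,11,65524,13)
  step pc=5: addi  $1, $5, 7  regs=(0,20,14,11,65524,13)
  step pc=6: and  $3, $0, $3  regs=(0,20,14,0,65524,13)
  step pc=7: addi  $3, $3, 8  regs=(0,20,14,8,65524,13)
  step pc=8: bne  $3, $4, L13  cond=T  regs=(0,20,14,8,65524,13)
  step pc=9: andi  $3, $3, 1  regs=(0,20,14,0,65524,13)

0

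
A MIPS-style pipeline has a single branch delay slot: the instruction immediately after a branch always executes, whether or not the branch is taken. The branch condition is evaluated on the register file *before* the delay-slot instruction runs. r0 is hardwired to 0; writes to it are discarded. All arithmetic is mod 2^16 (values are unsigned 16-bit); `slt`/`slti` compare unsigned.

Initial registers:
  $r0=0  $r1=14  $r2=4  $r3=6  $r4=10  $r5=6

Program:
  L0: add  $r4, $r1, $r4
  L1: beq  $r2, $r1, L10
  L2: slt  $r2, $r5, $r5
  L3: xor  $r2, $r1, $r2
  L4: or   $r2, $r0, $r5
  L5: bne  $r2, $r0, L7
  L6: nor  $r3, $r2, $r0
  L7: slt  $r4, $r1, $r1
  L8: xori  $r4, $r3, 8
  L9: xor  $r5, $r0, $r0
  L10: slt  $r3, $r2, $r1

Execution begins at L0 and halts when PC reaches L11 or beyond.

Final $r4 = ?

65521

#0 add  $r4, $r1, $r4 ; 0/14/4/6/24/6
#1 beq  $r2, $r1, L10 ; 0/14/4/6/24/6 ; →fallthru
#2 slt  $r2, $r5, $r5 ; 0/14/0/6/24/6
#3 xor  $r2, $r1, $r2 ; 0/14/14/6/24/6
#4 or   $r2, $r0, $r5 ; 0/14/6/6/24/6
#5 bne  $r2, $r0, L7 ; 0/14/6/6/24/6 ; →target
#6 nor  $r3, $r2, $r0 ; 0/14/6/65529/24/6
#7 slt  $r4, $r1, $r1 ; 0/14/6/65529/0/6
#8 xori  $r4, $r3, 8 ; 0/14/6/65529/65521/6
#9 xor  $r5, $r0, $r0 ; 0/14/6/65529/65521/0
#10 slt  $r3, $r2, $r1 ; 0/14/6/1/65521/0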